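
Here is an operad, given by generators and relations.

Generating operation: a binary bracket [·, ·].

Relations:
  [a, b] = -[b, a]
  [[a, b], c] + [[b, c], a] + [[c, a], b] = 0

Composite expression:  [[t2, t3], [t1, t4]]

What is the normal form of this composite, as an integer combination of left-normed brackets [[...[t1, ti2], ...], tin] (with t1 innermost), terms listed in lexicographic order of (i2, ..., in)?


-[[[t1, t4], t2], t3] + [[[t1, t4], t3], t2]

Left-normed coefficients sit on the t1-initial expansion words.
Composite bracket: [[t2, t3], [t1, t4]]
Under [a, b] = ab - ba we get 8 signed associative words (2^3 = 8).
Words beginning with t1 determine it all:
  t1t4t2t3 appears with sign -1, giving the term -[[[t1, t4], t2], t3]
  t1t4t3t2 appears with sign +1, giving the term +[[[t1, t4], t3], t2]


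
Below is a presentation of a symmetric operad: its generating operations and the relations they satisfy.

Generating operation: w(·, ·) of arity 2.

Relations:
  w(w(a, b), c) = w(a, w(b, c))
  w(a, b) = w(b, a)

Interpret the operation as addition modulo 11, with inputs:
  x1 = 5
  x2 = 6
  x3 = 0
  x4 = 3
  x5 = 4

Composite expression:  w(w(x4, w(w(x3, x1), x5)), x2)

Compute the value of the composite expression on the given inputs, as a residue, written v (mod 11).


7 (mod 11)

w(x3, x1) = 5
w(w(x3, x1), x5) = 9
w(x4, w(w(x3, x1), x5)) = 1
w(w(x4, w(w(x3, x1), x5)), x2) = 7


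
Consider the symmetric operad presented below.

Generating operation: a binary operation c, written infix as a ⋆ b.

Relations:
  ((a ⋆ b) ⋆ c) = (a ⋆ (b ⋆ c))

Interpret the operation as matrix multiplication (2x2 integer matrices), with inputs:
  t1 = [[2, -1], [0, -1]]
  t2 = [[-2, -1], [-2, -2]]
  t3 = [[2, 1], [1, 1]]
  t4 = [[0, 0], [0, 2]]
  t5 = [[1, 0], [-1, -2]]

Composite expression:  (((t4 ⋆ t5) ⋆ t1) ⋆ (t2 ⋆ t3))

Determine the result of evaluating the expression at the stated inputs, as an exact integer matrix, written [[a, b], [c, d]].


[[0, 0], [-16, -12]]

(t4 ⋆ t5) = [[0, 0], [-2, -4]]
((t4 ⋆ t5) ⋆ t1) = [[0, 0], [-4, 6]]
(t2 ⋆ t3) = [[-5, -3], [-6, -4]]
(((t4 ⋆ t5) ⋆ t1) ⋆ (t2 ⋆ t3)) = [[0, 0], [-16, -12]]


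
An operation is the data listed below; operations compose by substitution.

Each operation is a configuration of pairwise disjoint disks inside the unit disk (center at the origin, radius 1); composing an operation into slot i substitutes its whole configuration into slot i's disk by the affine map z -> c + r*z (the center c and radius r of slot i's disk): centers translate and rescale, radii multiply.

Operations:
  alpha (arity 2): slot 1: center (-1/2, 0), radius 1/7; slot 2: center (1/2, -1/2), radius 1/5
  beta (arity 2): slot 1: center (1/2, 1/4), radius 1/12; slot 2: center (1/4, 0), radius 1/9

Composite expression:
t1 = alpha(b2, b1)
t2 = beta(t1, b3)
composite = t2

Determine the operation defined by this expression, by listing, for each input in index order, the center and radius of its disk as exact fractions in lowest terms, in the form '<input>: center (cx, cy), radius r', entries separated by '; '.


b1: center (13/24, 5/24), radius 1/60; b2: center (11/24, 1/4), radius 1/84; b3: center (1/4, 0), radius 1/9


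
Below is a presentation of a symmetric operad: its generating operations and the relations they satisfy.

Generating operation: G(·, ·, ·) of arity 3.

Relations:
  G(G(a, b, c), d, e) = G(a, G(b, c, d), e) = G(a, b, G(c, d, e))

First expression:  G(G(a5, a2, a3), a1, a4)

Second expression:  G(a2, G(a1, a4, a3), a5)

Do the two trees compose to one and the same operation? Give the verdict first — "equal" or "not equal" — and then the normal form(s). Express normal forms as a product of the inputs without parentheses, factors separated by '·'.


not equal; first: a5 · a2 · a3 · a1 · a4; second: a2 · a1 · a4 · a3 · a5

The first expression reduces to a5 · a2 · a3 · a1 · a4
The second expression reduces to a2 · a1 · a4 · a3 · a5
They disagree, so not equal.


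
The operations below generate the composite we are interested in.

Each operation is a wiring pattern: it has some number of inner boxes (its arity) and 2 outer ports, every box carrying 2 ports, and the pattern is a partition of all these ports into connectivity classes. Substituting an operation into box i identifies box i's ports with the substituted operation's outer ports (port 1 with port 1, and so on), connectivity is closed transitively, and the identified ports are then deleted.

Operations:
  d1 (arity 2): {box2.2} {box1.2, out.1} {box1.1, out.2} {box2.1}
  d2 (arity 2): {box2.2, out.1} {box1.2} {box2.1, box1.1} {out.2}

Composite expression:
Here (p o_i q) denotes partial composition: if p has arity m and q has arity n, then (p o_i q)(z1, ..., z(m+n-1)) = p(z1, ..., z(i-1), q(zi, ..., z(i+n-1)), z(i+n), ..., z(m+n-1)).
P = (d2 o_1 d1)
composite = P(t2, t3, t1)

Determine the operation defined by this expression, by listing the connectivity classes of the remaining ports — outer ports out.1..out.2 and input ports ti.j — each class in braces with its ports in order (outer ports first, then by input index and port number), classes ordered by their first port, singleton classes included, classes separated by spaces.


{out.1, t1.2} {out.2} {t1.1, t2.2} {t2.1} {t3.1} {t3.2}


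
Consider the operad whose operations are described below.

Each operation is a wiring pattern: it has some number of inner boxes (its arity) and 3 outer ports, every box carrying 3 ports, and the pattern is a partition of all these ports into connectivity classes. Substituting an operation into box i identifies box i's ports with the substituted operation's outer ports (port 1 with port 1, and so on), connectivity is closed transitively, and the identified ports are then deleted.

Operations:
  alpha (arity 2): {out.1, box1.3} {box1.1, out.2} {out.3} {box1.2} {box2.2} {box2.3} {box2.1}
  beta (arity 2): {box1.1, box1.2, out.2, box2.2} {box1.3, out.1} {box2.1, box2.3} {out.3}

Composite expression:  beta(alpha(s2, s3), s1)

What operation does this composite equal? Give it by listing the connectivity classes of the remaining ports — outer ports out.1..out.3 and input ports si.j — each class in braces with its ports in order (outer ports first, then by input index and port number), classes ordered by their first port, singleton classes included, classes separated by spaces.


{out.1} {out.2, s1.2, s2.1, s2.3} {out.3} {s1.1, s1.3} {s2.2} {s3.1} {s3.2} {s3.3}

Reachability decides: close wires over beta-identified ports.
alpha over (s2, s3) gives {out.1, s2.3} {out.2, s2.1} {out.3} {s2.2} {s3.1} {s3.2} {s3.3}, out.j being that stage's outer ports
beta over (s2, s3, s1) gives {out.1} {out.2, s1.2, s2.1, s2.3} {out.3} {s1.1, s1.3} {s2.2} {s3.1} {s3.2} {s3.3}, out.j being that stage's outer ports


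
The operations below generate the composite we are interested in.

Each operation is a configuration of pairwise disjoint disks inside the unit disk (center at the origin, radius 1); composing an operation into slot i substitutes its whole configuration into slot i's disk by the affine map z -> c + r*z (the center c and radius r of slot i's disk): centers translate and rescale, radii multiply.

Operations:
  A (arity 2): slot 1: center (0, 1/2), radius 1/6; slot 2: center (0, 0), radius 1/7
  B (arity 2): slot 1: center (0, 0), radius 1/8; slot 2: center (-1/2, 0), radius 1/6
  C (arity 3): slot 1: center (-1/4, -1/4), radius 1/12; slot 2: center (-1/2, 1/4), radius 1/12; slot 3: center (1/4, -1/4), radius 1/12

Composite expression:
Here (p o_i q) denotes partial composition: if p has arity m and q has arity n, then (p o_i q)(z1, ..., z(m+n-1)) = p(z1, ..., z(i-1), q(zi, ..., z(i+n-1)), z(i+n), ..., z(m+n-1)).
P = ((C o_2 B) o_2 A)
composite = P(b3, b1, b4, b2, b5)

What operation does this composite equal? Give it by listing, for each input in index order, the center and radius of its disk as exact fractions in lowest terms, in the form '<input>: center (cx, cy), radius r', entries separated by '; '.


Each b-disk chains the slot maps above it in C; radii multiply.
b3: after 1 affine step, its disk has center (-1/4, -1/4), radius 1/12
b1: after 3 affine steps, its disk has center (-1/2, 49/192), radius 1/576
b4: after 3 affine steps, its disk has center (-1/2, 1/4), radius 1/672
b2: after 2 affine steps, its disk has center (-13/24, 1/4), radius 1/72
b5: after 1 affine step, its disk has center (1/4, -1/4), radius 1/12

b1: center (-1/2, 49/192), radius 1/576; b2: center (-13/24, 1/4), radius 1/72; b3: center (-1/4, -1/4), radius 1/12; b4: center (-1/2, 1/4), radius 1/672; b5: center (1/4, -1/4), radius 1/12


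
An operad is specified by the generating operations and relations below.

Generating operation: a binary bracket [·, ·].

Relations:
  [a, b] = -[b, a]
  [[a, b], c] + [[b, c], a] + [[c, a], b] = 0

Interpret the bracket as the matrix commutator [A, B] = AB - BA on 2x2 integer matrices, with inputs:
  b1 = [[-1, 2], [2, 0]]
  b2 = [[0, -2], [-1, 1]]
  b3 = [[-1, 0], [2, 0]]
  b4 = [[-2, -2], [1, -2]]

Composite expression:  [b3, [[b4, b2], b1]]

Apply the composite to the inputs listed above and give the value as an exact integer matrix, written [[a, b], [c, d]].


[[-28, -14], [-23, 28]]

[b4, b2] = [[4, -2], [-1, -4]]
[[b4, b2], b1] = [[-2, 14], [-15, 2]]
[b3, [[b4, b2], b1]] = [[-28, -14], [-23, 28]]


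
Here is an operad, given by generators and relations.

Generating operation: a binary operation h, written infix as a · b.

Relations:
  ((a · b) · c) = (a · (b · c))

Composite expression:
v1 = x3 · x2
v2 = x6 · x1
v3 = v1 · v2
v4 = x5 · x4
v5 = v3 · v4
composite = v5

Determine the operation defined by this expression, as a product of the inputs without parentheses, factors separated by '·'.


x3 · x2 · x6 · x1 · x5 · x4


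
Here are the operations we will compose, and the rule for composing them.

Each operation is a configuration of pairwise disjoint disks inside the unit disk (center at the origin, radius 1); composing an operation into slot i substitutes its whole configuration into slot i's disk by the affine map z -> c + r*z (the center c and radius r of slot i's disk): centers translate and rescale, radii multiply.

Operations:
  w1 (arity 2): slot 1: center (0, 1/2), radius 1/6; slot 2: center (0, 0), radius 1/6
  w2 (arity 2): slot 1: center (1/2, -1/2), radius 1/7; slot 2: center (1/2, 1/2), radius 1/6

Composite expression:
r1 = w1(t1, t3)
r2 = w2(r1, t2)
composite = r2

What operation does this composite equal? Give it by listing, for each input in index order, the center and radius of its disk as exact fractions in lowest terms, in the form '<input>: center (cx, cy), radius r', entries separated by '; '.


t1: center (1/2, -3/7), radius 1/42; t2: center (1/2, 1/2), radius 1/6; t3: center (1/2, -1/2), radius 1/42

Below w2, radii multiply path by path; the t-disk centers shift.
tracing t1 down its 2-map path: center (1/2, -3/7), radius 1/42
tracing t3 down its 2-map path: center (1/2, -1/2), radius 1/42
tracing t2 down its 1-map path: center (1/2, 1/2), radius 1/6


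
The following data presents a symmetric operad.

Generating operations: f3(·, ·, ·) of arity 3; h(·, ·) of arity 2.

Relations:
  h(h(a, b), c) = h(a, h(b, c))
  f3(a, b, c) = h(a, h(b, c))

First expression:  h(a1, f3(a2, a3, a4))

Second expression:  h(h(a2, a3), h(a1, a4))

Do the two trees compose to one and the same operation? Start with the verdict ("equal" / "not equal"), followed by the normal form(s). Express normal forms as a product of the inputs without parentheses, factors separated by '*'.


not equal — first a1 * a2 * a3 * a4, second a2 * a3 * a1 * a4

In normal form, the first expression is a1 * a2 * a3 * a4
In normal form, the second expression is a2 * a3 * a1 * a4
Distinct normal forms: not equal.


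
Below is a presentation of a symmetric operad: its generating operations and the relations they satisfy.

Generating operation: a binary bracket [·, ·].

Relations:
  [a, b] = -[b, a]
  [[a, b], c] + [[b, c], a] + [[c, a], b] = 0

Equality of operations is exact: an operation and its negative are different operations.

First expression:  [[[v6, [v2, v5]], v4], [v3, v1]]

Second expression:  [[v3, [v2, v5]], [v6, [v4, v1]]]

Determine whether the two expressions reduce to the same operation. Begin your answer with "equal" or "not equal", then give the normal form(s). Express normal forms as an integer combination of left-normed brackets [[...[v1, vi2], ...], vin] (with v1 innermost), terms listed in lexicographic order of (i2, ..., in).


not equal: they reduce to -[[[[[v1, v3], v2], v5], v6], v4] + [[[[[v1, v3], v4], v2], v5], v6] - [[[[[v1, v3], v4], v5], v2], v6] - [[[[[v1, v3], v4], v6], v2], v5] + [[[[[v1, v3], v4], v6], v5], v2] + [[[[[v1, v3], v5], v2], v6], v4] + [[[[[v1, v3], v6], v2], v5], v4] - [[[[[v1, v3], v6], v5], v2], v4] and [[[[[v1, v4], v6], v2], v5], v3] - [[[[[v1, v4], v6], v3], v2], v5] + [[[[[v1, v4], v6], v3], v5], v2] - [[[[[v1, v4], v6], v5], v2], v3]


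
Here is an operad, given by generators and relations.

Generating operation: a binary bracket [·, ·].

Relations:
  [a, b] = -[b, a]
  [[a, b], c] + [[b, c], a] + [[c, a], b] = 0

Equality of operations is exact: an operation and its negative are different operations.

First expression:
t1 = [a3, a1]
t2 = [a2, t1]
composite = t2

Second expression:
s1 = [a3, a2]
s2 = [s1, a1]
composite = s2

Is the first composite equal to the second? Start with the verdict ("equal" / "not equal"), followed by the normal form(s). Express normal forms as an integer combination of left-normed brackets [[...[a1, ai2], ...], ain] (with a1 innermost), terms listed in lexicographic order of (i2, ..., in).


not equal; first: [[a1, a3], a2]; second: [[a1, a2], a3] - [[a1, a3], a2]

Normal form of the first expression: [[a1, a3], a2]
Normal form of the second expression: [[a1, a2], a3] - [[a1, a3], a2]
The forms do not match — not equal.


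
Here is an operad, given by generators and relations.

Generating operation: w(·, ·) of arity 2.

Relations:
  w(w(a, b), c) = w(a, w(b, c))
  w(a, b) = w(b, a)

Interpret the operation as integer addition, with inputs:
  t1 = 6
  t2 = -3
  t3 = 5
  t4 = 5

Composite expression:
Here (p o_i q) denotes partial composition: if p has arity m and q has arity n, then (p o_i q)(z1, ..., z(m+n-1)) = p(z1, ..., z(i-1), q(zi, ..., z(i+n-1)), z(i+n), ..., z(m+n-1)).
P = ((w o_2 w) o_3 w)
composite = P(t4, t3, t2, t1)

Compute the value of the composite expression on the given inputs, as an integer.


w(t2, t1) = 3
w(t3, w(t2, t1)) = 8
w(t4, w(t3, w(t2, t1))) = 13

13


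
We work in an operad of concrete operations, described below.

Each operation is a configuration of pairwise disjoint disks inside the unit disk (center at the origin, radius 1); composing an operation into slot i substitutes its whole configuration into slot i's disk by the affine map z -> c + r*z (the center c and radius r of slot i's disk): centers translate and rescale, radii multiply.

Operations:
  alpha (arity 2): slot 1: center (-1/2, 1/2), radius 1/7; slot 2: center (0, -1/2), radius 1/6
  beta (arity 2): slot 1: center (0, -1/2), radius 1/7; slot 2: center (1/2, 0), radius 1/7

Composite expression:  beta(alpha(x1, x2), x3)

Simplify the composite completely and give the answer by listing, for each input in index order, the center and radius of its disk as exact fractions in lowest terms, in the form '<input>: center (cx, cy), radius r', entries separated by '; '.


Only the slot chain above each x matters under beta; compose those maps.
input x1: applying the 2 nested substitutions gives center (-1/14, -3/7), radius 1/49
input x2: applying the 2 nested substitutions gives center (0, -4/7), radius 1/42
input x3: applying the 1 nested substitution gives center (1/2, 0), radius 1/7

x1: center (-1/14, -3/7), radius 1/49; x2: center (0, -4/7), radius 1/42; x3: center (1/2, 0), radius 1/7


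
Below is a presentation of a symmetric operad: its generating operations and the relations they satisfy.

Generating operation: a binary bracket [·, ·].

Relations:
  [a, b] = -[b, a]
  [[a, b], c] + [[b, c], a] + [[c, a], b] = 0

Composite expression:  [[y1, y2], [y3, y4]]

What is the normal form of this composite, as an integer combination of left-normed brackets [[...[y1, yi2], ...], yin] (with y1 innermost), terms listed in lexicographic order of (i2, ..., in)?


Skip Jacobi rewriting: expand, keep y1-initial words, read off terms.
Composite bracket: [[y1, y2], [y3, y4]]
Expanding via [a, b] = ab - ba: 8 signed words (2^3 = 8).
Only words starting with y1 matter:
  the word y1y2y3y4 carries sign +1 and contributes +[[[y1, y2], y3], y4]
  the word y1y2y4y3 carries sign -1 and contributes -[[[y1, y2], y4], y3]

[[[y1, y2], y3], y4] - [[[y1, y2], y4], y3]


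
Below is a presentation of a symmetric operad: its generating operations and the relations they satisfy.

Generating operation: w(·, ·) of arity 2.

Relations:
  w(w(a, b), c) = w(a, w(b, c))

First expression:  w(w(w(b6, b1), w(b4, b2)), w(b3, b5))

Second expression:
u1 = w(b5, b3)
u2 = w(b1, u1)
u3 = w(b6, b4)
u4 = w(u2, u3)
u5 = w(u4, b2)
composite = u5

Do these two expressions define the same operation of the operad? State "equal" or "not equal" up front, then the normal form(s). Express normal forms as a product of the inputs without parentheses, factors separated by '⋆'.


Normal form of the first expression: b6 ⋆ b1 ⋆ b4 ⋆ b2 ⋆ b3 ⋆ b5
Normal form of the second expression: b1 ⋆ b5 ⋆ b3 ⋆ b6 ⋆ b4 ⋆ b2
The normal forms differ: not equal.

not equal — first b6 ⋆ b1 ⋆ b4 ⋆ b2 ⋆ b3 ⋆ b5, second b1 ⋆ b5 ⋆ b3 ⋆ b6 ⋆ b4 ⋆ b2


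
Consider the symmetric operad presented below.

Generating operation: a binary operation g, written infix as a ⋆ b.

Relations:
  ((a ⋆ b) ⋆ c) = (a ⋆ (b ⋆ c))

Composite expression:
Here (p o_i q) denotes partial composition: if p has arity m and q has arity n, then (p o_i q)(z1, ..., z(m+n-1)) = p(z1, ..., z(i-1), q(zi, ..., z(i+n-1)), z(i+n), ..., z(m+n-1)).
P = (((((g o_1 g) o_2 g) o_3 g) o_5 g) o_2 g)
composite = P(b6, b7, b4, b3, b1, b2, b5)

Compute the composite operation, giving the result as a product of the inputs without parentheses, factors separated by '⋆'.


b6 ⋆ b7 ⋆ b4 ⋆ b3 ⋆ b1 ⋆ b2 ⋆ b5

Every regrouping of g is equal, so read the b-inputs in written order.
(b7 ⋆ b4) reduces to b7 ⋆ b4
(b3 ⋆ b1) reduces to b3 ⋆ b1
((b7 ⋆ b4) ⋆ (b3 ⋆ b1)) reduces to b7 ⋆ b4 ⋆ b3 ⋆ b1
(b6 ⋆ ((b7 ⋆ b4) ⋆ (b3 ⋆ b1))) reduces to b6 ⋆ b7 ⋆ b4 ⋆ b3 ⋆ b1
(b2 ⋆ b5) reduces to b2 ⋆ b5
((b6 ⋆ ((b7 ⋆ b4) ⋆ (b3 ⋆ b1))) ⋆ (b2 ⋆ b5)) reduces to b6 ⋆ b7 ⋆ b4 ⋆ b3 ⋆ b1 ⋆ b2 ⋆ b5


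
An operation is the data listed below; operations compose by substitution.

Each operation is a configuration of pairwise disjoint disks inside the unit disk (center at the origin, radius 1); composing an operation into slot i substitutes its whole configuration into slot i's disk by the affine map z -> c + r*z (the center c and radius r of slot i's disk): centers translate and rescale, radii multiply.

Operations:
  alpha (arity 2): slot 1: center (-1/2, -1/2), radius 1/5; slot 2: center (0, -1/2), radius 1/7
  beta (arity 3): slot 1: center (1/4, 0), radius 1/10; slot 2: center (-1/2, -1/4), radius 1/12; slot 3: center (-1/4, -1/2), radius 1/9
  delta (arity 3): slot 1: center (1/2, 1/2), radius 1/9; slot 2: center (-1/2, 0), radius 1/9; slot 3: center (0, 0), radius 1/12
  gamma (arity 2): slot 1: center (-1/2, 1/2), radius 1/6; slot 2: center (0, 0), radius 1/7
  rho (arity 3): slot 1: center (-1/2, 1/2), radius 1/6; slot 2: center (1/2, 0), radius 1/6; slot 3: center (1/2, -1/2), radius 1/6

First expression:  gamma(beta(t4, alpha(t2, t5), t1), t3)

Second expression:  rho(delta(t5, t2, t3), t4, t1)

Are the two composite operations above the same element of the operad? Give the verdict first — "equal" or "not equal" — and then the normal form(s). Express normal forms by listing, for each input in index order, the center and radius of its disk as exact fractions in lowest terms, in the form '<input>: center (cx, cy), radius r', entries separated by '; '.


not equal — first t1: center (-13/24, 5/12), radius 1/54; t2: center (-85/144, 65/144), radius 1/360; t3: center (0, 0), radius 1/7; t4: center (-11/24, 1/2), radius 1/60; t5: center (-7/12, 65/144), radius 1/504, second t1: center (1/2, -1/2), radius 1/6; t2: center (-7/12, 1/2), radius 1/54; t3: center (-1/2, 1/2), radius 1/72; t4: center (1/2, 0), radius 1/6; t5: center (-5/12, 7/12), radius 1/54

In normal form, the first expression is t1: center (-13/24, 5/12), radius 1/54; t2: center (-85/144, 65/144), radius 1/360; t3: center (0, 0), radius 1/7; t4: center (-11/24, 1/2), radius 1/60; t5: center (-7/12, 65/144), radius 1/504
In normal form, the second expression is t1: center (1/2, -1/2), radius 1/6; t2: center (-7/12, 1/2), radius 1/54; t3: center (-1/2, 1/2), radius 1/72; t4: center (1/2, 0), radius 1/6; t5: center (-5/12, 7/12), radius 1/54
The forms do not match — not equal.


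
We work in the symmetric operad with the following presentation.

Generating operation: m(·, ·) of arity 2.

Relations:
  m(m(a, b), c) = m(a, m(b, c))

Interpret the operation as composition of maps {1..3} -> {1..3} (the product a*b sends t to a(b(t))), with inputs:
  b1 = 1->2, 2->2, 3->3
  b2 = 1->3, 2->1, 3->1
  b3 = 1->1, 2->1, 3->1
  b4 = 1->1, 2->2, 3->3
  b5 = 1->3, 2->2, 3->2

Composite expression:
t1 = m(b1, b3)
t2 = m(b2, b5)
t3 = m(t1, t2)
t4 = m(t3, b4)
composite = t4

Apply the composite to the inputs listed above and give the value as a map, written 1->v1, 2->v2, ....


1->2, 2->2, 3->2

m(b1, b3) = 1->2, 2->2, 3->2
m(b2, b5) = 1->1, 2->1, 3->1
m(m(b1, b3), m(b2, b5)) = 1->2, 2->2, 3->2
m(m(m(b1, b3), m(b2, b5)), b4) = 1->2, 2->2, 3->2


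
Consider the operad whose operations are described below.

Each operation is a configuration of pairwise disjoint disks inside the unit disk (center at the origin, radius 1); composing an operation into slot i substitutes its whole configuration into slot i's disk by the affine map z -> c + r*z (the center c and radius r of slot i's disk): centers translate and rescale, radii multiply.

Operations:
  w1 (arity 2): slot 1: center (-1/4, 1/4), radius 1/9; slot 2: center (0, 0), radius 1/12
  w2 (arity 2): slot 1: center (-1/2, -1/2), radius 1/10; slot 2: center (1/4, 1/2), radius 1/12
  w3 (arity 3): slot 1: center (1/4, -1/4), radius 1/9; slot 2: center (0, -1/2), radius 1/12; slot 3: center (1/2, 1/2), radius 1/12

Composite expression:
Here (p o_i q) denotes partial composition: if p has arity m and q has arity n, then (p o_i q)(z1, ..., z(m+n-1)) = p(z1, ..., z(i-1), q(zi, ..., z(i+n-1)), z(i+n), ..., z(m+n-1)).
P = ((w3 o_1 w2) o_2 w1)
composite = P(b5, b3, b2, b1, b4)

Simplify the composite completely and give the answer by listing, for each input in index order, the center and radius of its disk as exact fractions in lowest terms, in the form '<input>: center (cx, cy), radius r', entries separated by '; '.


b1: center (0, -1/2), radius 1/12; b2: center (5/18, -7/36), radius 1/1296; b3: center (119/432, -83/432), radius 1/972; b4: center (1/2, 1/2), radius 1/12; b5: center (7/36, -11/36), radius 1/90

Only the slot chain above each b matters under w3; compose those maps.
tracing b5 down its 2-map path: center (7/36, -11/36), radius 1/90
tracing b3 down its 3-map path: center (119/432, -83/432), radius 1/972
tracing b2 down its 3-map path: center (5/18, -7/36), radius 1/1296
tracing b1 down its 1-map path: center (0, -1/2), radius 1/12
tracing b4 down its 1-map path: center (1/2, 1/2), radius 1/12


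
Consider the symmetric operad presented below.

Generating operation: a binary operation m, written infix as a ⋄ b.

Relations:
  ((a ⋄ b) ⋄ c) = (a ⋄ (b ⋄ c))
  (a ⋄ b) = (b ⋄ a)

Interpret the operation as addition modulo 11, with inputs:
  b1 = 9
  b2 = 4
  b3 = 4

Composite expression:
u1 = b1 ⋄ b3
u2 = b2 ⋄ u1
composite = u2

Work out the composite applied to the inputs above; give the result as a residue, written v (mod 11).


(b1 ⋄ b3) = 2
(b2 ⋄ (b1 ⋄ b3)) = 6

6 (mod 11)


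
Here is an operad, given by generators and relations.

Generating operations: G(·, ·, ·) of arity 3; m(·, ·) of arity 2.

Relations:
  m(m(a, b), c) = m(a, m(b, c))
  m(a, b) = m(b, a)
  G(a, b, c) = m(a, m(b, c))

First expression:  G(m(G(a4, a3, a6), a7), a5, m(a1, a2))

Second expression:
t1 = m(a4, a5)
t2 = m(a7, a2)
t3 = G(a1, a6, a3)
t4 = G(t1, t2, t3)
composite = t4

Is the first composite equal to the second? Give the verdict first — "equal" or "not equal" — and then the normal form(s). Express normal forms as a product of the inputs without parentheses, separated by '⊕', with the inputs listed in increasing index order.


equal; both compose to a1 ⊕ a2 ⊕ a3 ⊕ a4 ⊕ a5 ⊕ a6 ⊕ a7

The first composite normalizes to a1 ⊕ a2 ⊕ a3 ⊕ a4 ⊕ a5 ⊕ a6 ⊕ a7
The second composite normalizes to a1 ⊕ a2 ⊕ a3 ⊕ a4 ⊕ a5 ⊕ a6 ⊕ a7
The normal forms match — equal.


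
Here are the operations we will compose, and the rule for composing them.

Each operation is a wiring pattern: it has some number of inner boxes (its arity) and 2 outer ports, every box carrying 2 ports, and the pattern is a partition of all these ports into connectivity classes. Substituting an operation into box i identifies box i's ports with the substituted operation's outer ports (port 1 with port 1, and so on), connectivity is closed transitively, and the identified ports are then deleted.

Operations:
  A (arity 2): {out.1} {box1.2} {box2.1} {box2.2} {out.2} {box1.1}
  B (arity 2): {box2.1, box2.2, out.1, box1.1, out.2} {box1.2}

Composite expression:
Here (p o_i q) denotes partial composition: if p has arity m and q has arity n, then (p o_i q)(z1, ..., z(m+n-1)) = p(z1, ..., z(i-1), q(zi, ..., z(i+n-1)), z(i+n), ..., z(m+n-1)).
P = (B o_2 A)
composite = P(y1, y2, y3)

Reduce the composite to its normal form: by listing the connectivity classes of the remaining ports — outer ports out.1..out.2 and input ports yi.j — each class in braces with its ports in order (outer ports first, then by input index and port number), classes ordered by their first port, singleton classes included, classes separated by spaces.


Treat the ports identified at B as solder joints: merge, then drop.
the subtree at A composes to {out.1} {out.2} {y2.1} {y2.2} {y3.1} {y3.2} on (y2, y3); out.j = own outer ports
the subtree at B composes to {out.1, out.2, y1.1} {y1.2} {y2.1} {y2.2} {y3.1} {y3.2} on (y1, y2, y3); out.j = own outer ports

{out.1, out.2, y1.1} {y1.2} {y2.1} {y2.2} {y3.1} {y3.2}


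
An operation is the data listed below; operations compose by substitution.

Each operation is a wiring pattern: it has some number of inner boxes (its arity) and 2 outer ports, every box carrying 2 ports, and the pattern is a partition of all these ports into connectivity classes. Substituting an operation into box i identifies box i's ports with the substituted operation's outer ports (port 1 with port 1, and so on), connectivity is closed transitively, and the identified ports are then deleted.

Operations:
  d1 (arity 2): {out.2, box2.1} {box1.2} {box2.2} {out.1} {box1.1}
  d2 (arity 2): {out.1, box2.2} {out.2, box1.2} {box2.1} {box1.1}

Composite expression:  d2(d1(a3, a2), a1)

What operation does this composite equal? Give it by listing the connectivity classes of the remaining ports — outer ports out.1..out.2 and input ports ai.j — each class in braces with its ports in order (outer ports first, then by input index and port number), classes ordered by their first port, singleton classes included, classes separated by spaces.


{out.1, a1.2} {out.2, a2.1} {a1.1} {a2.2} {a3.1} {a3.2}

After gluing at d2, chains via deleted ports link the a-ports.
the subtree at d1 composes to {out.1} {out.2, a2.1} {a2.2} {a3.1} {a3.2} on (a3, a2); out.j = own outer ports
the subtree at d2 composes to {out.1, a1.2} {out.2, a2.1} {a1.1} {a2.2} {a3.1} {a3.2} on (a3, a2, a1); out.j = own outer ports


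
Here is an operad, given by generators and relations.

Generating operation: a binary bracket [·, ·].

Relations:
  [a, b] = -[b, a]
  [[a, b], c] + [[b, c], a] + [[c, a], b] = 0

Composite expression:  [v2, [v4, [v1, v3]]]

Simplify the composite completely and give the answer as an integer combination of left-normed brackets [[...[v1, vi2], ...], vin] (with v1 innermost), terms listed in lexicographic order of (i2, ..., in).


[[[v1, v3], v4], v2]

A multilinear Lie element is pinned by v1-initial words (v1 innermost).
Composite bracket: [v2, [v4, [v1, v3]]]
Full expansion: 8 signed words from ab - ba (2^3 = 8).
Only words starting with v1 matter:
  the word v1v3v4v2 carries sign +1 and contributes +[[[v1, v3], v4], v2]


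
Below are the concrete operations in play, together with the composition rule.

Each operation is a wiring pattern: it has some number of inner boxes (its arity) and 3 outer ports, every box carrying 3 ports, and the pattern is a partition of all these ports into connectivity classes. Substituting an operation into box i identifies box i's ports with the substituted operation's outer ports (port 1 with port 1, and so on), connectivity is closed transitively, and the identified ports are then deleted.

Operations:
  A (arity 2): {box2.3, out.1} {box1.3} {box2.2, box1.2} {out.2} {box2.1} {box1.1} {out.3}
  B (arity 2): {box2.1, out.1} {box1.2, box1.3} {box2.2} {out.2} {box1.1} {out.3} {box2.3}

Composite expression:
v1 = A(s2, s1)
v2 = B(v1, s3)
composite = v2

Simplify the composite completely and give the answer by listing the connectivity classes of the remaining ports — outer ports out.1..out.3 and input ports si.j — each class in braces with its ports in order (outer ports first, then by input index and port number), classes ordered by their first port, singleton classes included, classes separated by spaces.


{out.1, s3.1} {out.2} {out.3} {s1.1} {s1.2, s2.2} {s1.3} {s2.1} {s2.3} {s3.2} {s3.3}


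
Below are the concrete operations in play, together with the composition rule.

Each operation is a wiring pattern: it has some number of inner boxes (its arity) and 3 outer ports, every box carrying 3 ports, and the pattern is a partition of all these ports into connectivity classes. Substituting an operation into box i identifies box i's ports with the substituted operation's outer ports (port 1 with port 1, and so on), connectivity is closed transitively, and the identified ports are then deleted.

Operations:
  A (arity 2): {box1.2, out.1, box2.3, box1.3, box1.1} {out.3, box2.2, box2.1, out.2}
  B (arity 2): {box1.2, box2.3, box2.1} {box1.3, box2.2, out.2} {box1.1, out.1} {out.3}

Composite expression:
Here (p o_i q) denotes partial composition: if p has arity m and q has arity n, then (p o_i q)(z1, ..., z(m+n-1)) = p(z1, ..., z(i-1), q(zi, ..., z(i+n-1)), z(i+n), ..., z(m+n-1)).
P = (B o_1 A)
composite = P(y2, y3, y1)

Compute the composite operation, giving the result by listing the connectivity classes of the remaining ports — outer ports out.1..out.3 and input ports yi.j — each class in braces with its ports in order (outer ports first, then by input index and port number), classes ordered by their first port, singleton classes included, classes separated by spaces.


{out.1, y2.1, y2.2, y2.3, y3.3} {out.2, y1.1, y1.2, y1.3, y3.1, y3.2} {out.3}

After gluing at B, chains via deleted ports link the y-ports.
through A, on inputs (y2, y3): {out.1, y2.1, y2.2, y2.3, y3.3} {out.2, out.3, y3.1, y3.2} (out.j = stage outer ports)
through B, on inputs (y2, y3, y1): {out.1, y2.1, y2.2, y2.3, y3.3} {out.2, y1.1, y1.2, y1.3, y3.1, y3.2} {out.3} (out.j = stage outer ports)


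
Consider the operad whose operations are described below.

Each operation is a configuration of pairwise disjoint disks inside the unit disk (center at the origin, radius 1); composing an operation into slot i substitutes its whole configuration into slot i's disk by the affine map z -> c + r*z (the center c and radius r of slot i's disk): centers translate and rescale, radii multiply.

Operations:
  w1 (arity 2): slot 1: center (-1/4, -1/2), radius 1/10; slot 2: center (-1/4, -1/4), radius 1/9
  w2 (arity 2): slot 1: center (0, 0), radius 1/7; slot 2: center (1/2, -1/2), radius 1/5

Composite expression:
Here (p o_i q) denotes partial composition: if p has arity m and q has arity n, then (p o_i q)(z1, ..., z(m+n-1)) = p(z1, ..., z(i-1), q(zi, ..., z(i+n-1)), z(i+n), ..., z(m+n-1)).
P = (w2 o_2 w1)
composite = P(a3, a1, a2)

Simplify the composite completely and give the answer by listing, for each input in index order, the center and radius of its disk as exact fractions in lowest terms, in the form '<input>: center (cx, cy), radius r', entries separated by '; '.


a1: center (9/20, -3/5), radius 1/50; a2: center (9/20, -11/20), radius 1/45; a3: center (0, 0), radius 1/7

Each a-disk chains the slot maps above it in w2; radii multiply.
tracing a3 down its 1-map path: center (0, 0), radius 1/7
tracing a1 down its 2-map path: center (9/20, -3/5), radius 1/50
tracing a2 down its 2-map path: center (9/20, -11/20), radius 1/45


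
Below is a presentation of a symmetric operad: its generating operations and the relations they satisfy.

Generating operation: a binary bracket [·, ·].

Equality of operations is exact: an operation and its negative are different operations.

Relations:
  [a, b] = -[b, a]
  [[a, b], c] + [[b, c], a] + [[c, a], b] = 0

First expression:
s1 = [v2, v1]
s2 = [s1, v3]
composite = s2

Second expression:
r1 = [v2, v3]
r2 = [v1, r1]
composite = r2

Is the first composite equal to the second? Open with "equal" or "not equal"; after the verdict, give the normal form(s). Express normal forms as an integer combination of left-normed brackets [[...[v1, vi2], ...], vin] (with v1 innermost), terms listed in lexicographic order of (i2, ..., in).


Normal form of the first expression: -[[v1, v2], v3]
Normal form of the second expression: [[v1, v2], v3] - [[v1, v3], v2]
Different reductions; not equal.

not equal; the first gives -[[v1, v2], v3] and the second [[v1, v2], v3] - [[v1, v3], v2]


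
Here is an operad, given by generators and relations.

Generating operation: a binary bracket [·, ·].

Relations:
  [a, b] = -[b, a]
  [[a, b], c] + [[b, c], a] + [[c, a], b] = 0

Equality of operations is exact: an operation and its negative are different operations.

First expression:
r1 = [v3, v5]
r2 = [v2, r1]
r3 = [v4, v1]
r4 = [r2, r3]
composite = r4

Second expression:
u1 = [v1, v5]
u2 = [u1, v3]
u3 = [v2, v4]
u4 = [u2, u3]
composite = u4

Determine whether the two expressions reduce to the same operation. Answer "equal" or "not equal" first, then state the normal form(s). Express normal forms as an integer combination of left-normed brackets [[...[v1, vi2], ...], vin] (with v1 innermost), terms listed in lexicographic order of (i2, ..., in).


Normal form of the first expression: [[[[v1, v4], v2], v3], v5] - [[[[v1, v4], v2], v5], v3] - [[[[v1, v4], v3], v5], v2] + [[[[v1, v4], v5], v3], v2]
Normal form of the second expression: [[[[v1, v5], v3], v2], v4] - [[[[v1, v5], v3], v4], v2]
The normal forms differ: not equal.

not equal: they reduce to [[[[v1, v4], v2], v3], v5] - [[[[v1, v4], v2], v5], v3] - [[[[v1, v4], v3], v5], v2] + [[[[v1, v4], v5], v3], v2] and [[[[v1, v5], v3], v2], v4] - [[[[v1, v5], v3], v4], v2]


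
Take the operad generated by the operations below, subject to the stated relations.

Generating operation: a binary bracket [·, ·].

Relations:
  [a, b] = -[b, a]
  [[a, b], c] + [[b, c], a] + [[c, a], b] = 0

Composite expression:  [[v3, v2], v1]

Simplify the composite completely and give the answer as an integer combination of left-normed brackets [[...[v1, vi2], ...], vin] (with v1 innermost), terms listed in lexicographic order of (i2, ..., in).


In the tensor algebra, words opening v1 carry the v1-anchored form.
Composite bracket: [[v3, v2], v1]
Each bracket splits as ab - ba, giving 4 signed words (2^2 = 4).
The v1-initial words carry the normal form:
  v1v2v3 appears with sign +1, giving the term +[[v1, v2], v3]
  v1v3v2 appears with sign -1, giving the term -[[v1, v3], v2]

[[v1, v2], v3] - [[v1, v3], v2]


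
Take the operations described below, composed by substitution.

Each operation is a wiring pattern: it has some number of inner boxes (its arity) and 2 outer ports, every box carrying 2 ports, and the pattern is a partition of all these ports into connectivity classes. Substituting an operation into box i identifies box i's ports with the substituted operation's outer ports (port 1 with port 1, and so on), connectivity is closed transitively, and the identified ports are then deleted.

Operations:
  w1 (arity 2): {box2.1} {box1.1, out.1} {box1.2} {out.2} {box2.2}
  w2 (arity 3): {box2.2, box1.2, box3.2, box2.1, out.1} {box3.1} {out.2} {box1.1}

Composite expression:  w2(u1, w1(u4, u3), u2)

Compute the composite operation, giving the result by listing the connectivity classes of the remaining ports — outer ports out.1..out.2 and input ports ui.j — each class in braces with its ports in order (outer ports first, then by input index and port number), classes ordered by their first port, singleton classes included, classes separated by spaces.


After gluing at w2, chains via deleted ports link the u-ports.
the subtree at w1 composes to {out.1, u4.1} {out.2} {u3.1} {u3.2} {u4.2} on (u4, u3); out.j = own outer ports
the subtree at w2 composes to {out.1, u1.2, u2.2, u4.1} {out.2} {u1.1} {u2.1} {u3.1} {u3.2} {u4.2} on (u1, u4, u3, u2); out.j = own outer ports

{out.1, u1.2, u2.2, u4.1} {out.2} {u1.1} {u2.1} {u3.1} {u3.2} {u4.2}


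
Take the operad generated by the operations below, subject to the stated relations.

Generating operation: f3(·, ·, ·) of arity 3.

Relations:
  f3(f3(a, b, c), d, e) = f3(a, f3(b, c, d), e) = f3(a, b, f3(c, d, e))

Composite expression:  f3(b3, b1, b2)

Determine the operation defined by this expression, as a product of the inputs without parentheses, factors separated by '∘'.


Every regrouping of f3 is equal, so read the b-inputs in written order.
f3(b3, b1, b2) linearizes to b3 ∘ b1 ∘ b2

b3 ∘ b1 ∘ b2


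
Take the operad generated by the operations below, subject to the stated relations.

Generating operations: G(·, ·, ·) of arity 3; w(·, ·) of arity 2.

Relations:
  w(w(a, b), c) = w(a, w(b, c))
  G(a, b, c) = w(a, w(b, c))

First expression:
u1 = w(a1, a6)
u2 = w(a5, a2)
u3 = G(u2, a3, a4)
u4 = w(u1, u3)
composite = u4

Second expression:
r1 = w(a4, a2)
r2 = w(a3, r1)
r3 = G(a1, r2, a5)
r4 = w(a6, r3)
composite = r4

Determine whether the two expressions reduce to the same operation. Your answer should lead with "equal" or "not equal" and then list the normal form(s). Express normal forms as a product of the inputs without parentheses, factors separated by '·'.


not equal — first a1 · a6 · a5 · a2 · a3 · a4, second a6 · a1 · a3 · a4 · a2 · a5

The first composite normalizes to a1 · a6 · a5 · a2 · a3 · a4
The second composite normalizes to a6 · a1 · a3 · a4 · a2 · a5
The normal forms differ: not equal.


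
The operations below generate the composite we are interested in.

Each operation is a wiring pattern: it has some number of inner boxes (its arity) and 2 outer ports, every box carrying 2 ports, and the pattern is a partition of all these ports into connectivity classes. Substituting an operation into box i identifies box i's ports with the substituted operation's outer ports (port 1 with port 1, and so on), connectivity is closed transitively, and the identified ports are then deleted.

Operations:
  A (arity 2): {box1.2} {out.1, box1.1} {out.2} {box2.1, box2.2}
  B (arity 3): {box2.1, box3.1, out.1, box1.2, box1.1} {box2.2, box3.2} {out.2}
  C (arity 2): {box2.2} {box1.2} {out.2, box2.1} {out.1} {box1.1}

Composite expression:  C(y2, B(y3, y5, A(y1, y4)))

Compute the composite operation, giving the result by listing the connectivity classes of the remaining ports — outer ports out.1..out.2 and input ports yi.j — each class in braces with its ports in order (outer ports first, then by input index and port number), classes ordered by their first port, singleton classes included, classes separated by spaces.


Substituting into C glues patterns; closure does the rest.
A over (y1, y4) gives {out.1, y1.1} {out.2} {y1.2} {y4.1, y4.2}, out.j being that stage's outer ports
B over (y3, y5, y1, y4) gives {out.1, y1.1, y3.1, y3.2, y5.1} {out.2} {y1.2} {y4.1, y4.2} {y5.2}, out.j being that stage's outer ports
C over (y2, y3, y5, y1, y4) gives {out.1} {out.2, y1.1, y3.1, y3.2, y5.1} {y1.2} {y2.1} {y2.2} {y4.1, y4.2} {y5.2}, out.j being that stage's outer ports

{out.1} {out.2, y1.1, y3.1, y3.2, y5.1} {y1.2} {y2.1} {y2.2} {y4.1, y4.2} {y5.2}
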